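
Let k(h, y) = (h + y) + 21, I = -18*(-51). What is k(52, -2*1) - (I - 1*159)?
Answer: -688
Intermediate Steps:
I = 918
k(h, y) = 21 + h + y
k(52, -2*1) - (I - 1*159) = (21 + 52 - 2*1) - (918 - 1*159) = (21 + 52 - 2) - (918 - 159) = 71 - 1*759 = 71 - 759 = -688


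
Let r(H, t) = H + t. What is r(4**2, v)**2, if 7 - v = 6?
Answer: 289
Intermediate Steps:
v = 1 (v = 7 - 1*6 = 7 - 6 = 1)
r(4**2, v)**2 = (4**2 + 1)**2 = (16 + 1)**2 = 17**2 = 289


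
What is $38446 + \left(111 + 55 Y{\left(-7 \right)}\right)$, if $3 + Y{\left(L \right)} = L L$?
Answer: $41087$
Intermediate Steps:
$Y{\left(L \right)} = -3 + L^{2}$ ($Y{\left(L \right)} = -3 + L L = -3 + L^{2}$)
$38446 + \left(111 + 55 Y{\left(-7 \right)}\right) = 38446 + \left(111 + 55 \left(-3 + \left(-7\right)^{2}\right)\right) = 38446 + \left(111 + 55 \left(-3 + 49\right)\right) = 38446 + \left(111 + 55 \cdot 46\right) = 38446 + \left(111 + 2530\right) = 38446 + 2641 = 41087$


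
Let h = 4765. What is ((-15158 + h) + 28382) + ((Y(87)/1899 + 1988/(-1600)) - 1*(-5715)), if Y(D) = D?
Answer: 6001549799/253200 ≈ 23703.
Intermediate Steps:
((-15158 + h) + 28382) + ((Y(87)/1899 + 1988/(-1600)) - 1*(-5715)) = ((-15158 + 4765) + 28382) + ((87/1899 + 1988/(-1600)) - 1*(-5715)) = (-10393 + 28382) + ((87*(1/1899) + 1988*(-1/1600)) + 5715) = 17989 + ((29/633 - 497/400) + 5715) = 17989 + (-303001/253200 + 5715) = 17989 + 1446734999/253200 = 6001549799/253200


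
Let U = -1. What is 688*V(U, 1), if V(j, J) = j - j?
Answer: 0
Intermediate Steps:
V(j, J) = 0
688*V(U, 1) = 688*0 = 0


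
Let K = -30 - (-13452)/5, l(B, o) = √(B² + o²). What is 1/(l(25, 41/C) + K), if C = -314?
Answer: 6557619960/17444351537059 - 7850*√61624181/17444351537059 ≈ 0.00037238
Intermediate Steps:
K = 13302/5 (K = -30 - (-13452)/5 = -30 - 114*(-118/5) = -30 + 13452/5 = 13302/5 ≈ 2660.4)
1/(l(25, 41/C) + K) = 1/(√(25² + (41/(-314))²) + 13302/5) = 1/(√(625 + (41*(-1/314))²) + 13302/5) = 1/(√(625 + (-41/314)²) + 13302/5) = 1/(√(625 + 1681/98596) + 13302/5) = 1/(√(61624181/98596) + 13302/5) = 1/(√61624181/314 + 13302/5) = 1/(13302/5 + √61624181/314)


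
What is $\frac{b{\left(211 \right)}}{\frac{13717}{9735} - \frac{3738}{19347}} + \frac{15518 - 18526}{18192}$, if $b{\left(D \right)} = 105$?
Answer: $\frac{680069202241}{7889862441} \approx 86.195$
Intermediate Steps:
$\frac{b{\left(211 \right)}}{\frac{13717}{9735} - \frac{3738}{19347}} + \frac{15518 - 18526}{18192} = \frac{105}{\frac{13717}{9735} - \frac{3738}{19347}} + \frac{15518 - 18526}{18192} = \frac{105}{13717 \cdot \frac{1}{9735} - \frac{1246}{6449}} + \left(15518 - 18526\right) \frac{1}{18192} = \frac{105}{\frac{1247}{885} - \frac{1246}{6449}} - \frac{188}{1137} = \frac{105}{\frac{6939193}{5707365}} - \frac{188}{1137} = 105 \cdot \frac{5707365}{6939193} - \frac{188}{1137} = \frac{599273325}{6939193} - \frac{188}{1137} = \frac{680069202241}{7889862441}$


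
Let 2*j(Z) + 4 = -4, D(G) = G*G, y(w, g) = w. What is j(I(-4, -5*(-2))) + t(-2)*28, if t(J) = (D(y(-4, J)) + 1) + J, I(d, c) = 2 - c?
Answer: 416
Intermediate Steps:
D(G) = G**2
j(Z) = -4 (j(Z) = -2 + (1/2)*(-4) = -2 - 2 = -4)
t(J) = 17 + J (t(J) = ((-4)**2 + 1) + J = (16 + 1) + J = 17 + J)
j(I(-4, -5*(-2))) + t(-2)*28 = -4 + (17 - 2)*28 = -4 + 15*28 = -4 + 420 = 416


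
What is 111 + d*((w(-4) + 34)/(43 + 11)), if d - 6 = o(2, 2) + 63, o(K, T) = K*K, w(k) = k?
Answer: 1364/9 ≈ 151.56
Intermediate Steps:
o(K, T) = K²
d = 73 (d = 6 + (2² + 63) = 6 + (4 + 63) = 6 + 67 = 73)
111 + d*((w(-4) + 34)/(43 + 11)) = 111 + 73*((-4 + 34)/(43 + 11)) = 111 + 73*(30/54) = 111 + 73*(30*(1/54)) = 111 + 73*(5/9) = 111 + 365/9 = 1364/9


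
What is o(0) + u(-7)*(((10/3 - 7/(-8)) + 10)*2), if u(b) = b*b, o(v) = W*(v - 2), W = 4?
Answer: 16613/12 ≈ 1384.4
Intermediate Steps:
o(v) = -8 + 4*v (o(v) = 4*(v - 2) = 4*(-2 + v) = -8 + 4*v)
u(b) = b**2
o(0) + u(-7)*(((10/3 - 7/(-8)) + 10)*2) = (-8 + 4*0) + (-7)**2*(((10/3 - 7/(-8)) + 10)*2) = (-8 + 0) + 49*(((10*(1/3) - 7*(-1/8)) + 10)*2) = -8 + 49*(((10/3 + 7/8) + 10)*2) = -8 + 49*((101/24 + 10)*2) = -8 + 49*((341/24)*2) = -8 + 49*(341/12) = -8 + 16709/12 = 16613/12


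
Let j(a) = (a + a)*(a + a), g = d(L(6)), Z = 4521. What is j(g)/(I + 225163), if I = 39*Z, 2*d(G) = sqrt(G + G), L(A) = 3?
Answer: 3/200741 ≈ 1.4945e-5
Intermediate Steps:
d(G) = sqrt(2)*sqrt(G)/2 (d(G) = sqrt(G + G)/2 = sqrt(2*G)/2 = (sqrt(2)*sqrt(G))/2 = sqrt(2)*sqrt(G)/2)
g = sqrt(6)/2 (g = sqrt(2)*sqrt(3)/2 = sqrt(6)/2 ≈ 1.2247)
j(a) = 4*a**2 (j(a) = (2*a)*(2*a) = 4*a**2)
I = 176319 (I = 39*4521 = 176319)
j(g)/(I + 225163) = (4*(sqrt(6)/2)**2)/(176319 + 225163) = (4*(3/2))/401482 = 6*(1/401482) = 3/200741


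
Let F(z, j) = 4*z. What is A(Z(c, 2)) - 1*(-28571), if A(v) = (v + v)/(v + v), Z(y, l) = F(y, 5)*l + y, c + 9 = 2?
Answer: 28572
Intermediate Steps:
c = -7 (c = -9 + 2 = -7)
Z(y, l) = y + 4*l*y (Z(y, l) = (4*y)*l + y = 4*l*y + y = y + 4*l*y)
A(v) = 1 (A(v) = (2*v)/((2*v)) = (2*v)*(1/(2*v)) = 1)
A(Z(c, 2)) - 1*(-28571) = 1 - 1*(-28571) = 1 + 28571 = 28572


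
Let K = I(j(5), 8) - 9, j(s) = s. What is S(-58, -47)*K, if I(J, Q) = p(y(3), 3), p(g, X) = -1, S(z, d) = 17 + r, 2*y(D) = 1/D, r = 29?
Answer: -460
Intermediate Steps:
y(D) = 1/(2*D)
S(z, d) = 46 (S(z, d) = 17 + 29 = 46)
I(J, Q) = -1
K = -10 (K = -1 - 9 = -10)
S(-58, -47)*K = 46*(-10) = -460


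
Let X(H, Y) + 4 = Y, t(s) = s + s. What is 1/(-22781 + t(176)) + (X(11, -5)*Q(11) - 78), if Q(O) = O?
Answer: -3969934/22429 ≈ -177.00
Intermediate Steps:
t(s) = 2*s
X(H, Y) = -4 + Y
1/(-22781 + t(176)) + (X(11, -5)*Q(11) - 78) = 1/(-22781 + 2*176) + ((-4 - 5)*11 - 78) = 1/(-22781 + 352) + (-9*11 - 78) = 1/(-22429) + (-99 - 78) = -1/22429 - 177 = -3969934/22429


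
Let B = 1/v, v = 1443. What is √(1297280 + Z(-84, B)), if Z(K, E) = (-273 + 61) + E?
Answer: 5*√108032741895/1443 ≈ 1138.9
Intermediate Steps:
B = 1/1443 ≈ 0.00069300
Z(K, E) = -212 + E
√(1297280 + Z(-84, B)) = √(1297280 + (-212 + 1/1443)) = √(1297280 - 305915/1443) = √(1871669125/1443) = 5*√108032741895/1443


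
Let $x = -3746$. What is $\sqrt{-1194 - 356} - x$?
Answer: $3746 + 5 i \sqrt{62} \approx 3746.0 + 39.37 i$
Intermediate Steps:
$\sqrt{-1194 - 356} - x = \sqrt{-1194 - 356} - -3746 = \sqrt{-1550} + 3746 = 5 i \sqrt{62} + 3746 = 3746 + 5 i \sqrt{62}$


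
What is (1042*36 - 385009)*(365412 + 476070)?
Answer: -292412470554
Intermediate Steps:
(1042*36 - 385009)*(365412 + 476070) = (37512 - 385009)*841482 = -347497*841482 = -292412470554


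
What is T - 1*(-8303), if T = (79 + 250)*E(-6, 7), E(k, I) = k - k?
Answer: 8303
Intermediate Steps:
E(k, I) = 0
T = 0 (T = (79 + 250)*0 = 329*0 = 0)
T - 1*(-8303) = 0 - 1*(-8303) = 0 + 8303 = 8303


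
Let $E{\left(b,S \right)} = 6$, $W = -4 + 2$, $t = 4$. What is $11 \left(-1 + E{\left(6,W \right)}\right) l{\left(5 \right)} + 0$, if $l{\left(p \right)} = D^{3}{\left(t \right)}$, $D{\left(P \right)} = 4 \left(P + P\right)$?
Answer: $1802240$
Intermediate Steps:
$W = -2$
$D{\left(P \right)} = 8 P$ ($D{\left(P \right)} = 4 \cdot 2 P = 8 P$)
$l{\left(p \right)} = 32768$ ($l{\left(p \right)} = \left(8 \cdot 4\right)^{3} = 32^{3} = 32768$)
$11 \left(-1 + E{\left(6,W \right)}\right) l{\left(5 \right)} + 0 = 11 \left(-1 + 6\right) 32768 + 0 = 11 \cdot 5 \cdot 32768 + 0 = 11 \cdot 163840 + 0 = 1802240 + 0 = 1802240$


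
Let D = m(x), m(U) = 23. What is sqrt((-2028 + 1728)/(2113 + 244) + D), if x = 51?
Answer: 13*sqrt(751883)/2357 ≈ 4.7825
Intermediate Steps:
D = 23
sqrt((-2028 + 1728)/(2113 + 244) + D) = sqrt((-2028 + 1728)/(2113 + 244) + 23) = sqrt(-300/2357 + 23) = sqrt(53911/2357) = 13*sqrt(751883)/2357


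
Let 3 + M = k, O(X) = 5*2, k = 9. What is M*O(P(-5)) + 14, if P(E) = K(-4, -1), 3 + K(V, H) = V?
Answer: 74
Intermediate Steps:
K(V, H) = -3 + V
P(E) = -7 (P(E) = -3 - 4 = -7)
O(X) = 10
M = 6 (M = -3 + 9 = 6)
M*O(P(-5)) + 14 = 6*10 + 14 = 60 + 14 = 74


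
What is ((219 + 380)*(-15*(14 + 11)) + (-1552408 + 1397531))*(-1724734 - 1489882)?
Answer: 1219953201232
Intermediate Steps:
((219 + 380)*(-15*(14 + 11)) + (-1552408 + 1397531))*(-1724734 - 1489882) = (599*(-15*25) - 154877)*(-3214616) = (599*(-375) - 154877)*(-3214616) = (-224625 - 154877)*(-3214616) = -379502*(-3214616) = 1219953201232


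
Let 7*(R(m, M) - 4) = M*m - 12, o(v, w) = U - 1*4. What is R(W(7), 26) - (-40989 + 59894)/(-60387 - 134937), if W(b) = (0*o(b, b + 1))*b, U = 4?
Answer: 3257519/1367268 ≈ 2.3825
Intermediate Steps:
o(v, w) = 0 (o(v, w) = 4 - 1*4 = 4 - 4 = 0)
W(b) = 0 (W(b) = (0*0)*b = 0*b = 0)
R(m, M) = 16/7 + M*m/7 (R(m, M) = 4 + (M*m - 12)/7 = 4 + (-12 + M*m)/7 = 4 + (-12/7 + M*m/7) = 16/7 + M*m/7)
R(W(7), 26) - (-40989 + 59894)/(-60387 - 134937) = (16/7 + (⅐)*26*0) - (-40989 + 59894)/(-60387 - 134937) = (16/7 + 0) - 18905/(-195324) = 16/7 - 18905*(-1)/195324 = 16/7 - 1*(-18905/195324) = 16/7 + 18905/195324 = 3257519/1367268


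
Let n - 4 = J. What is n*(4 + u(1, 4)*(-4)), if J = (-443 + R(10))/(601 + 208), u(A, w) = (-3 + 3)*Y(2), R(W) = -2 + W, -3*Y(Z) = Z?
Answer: 11204/809 ≈ 13.849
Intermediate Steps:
Y(Z) = -Z/3
u(A, w) = 0 (u(A, w) = (-3 + 3)*(-1/3*2) = 0*(-2/3) = 0)
J = -435/809 (J = (-443 + (-2 + 10))/(601 + 208) = (-443 + 8)/809 = -435*1/809 = -435/809 ≈ -0.53770)
n = 2801/809 (n = 4 - 435/809 = 2801/809 ≈ 3.4623)
n*(4 + u(1, 4)*(-4)) = 2801*(4 + 0*(-4))/809 = 2801*(4 + 0)/809 = (2801/809)*4 = 11204/809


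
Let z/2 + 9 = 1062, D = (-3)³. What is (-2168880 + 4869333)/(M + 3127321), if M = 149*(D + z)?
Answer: 2700453/3437092 ≈ 0.78568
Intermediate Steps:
D = -27
z = 2106 (z = -18 + 2*1062 = -18 + 2124 = 2106)
M = 309771 (M = 149*(-27 + 2106) = 149*2079 = 309771)
(-2168880 + 4869333)/(M + 3127321) = (-2168880 + 4869333)/(309771 + 3127321) = 2700453/3437092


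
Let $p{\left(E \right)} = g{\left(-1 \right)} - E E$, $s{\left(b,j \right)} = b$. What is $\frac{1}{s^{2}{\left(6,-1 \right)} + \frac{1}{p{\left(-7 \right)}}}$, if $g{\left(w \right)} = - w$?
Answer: $\frac{48}{1727} \approx 0.027794$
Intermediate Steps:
$p{\left(E \right)} = 1 - E^{2}$ ($p{\left(E \right)} = \left(-1\right) \left(-1\right) - E E = 1 - E^{2}$)
$\frac{1}{s^{2}{\left(6,-1 \right)} + \frac{1}{p{\left(-7 \right)}}} = \frac{1}{6^{2} + \frac{1}{1 - \left(-7\right)^{2}}} = \frac{1}{36 + \frac{1}{1 - 49}} = \frac{1}{36 + \frac{1}{-48}} = \frac{1}{36 - \frac{1}{48}} = \frac{1}{\frac{1727}{48}} = \frac{48}{1727}$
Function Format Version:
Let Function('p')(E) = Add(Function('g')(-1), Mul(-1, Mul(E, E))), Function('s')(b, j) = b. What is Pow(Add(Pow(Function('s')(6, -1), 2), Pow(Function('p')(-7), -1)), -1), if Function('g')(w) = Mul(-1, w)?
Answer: Rational(48, 1727) ≈ 0.027794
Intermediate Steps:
Function('p')(E) = Add(1, Mul(-1, Pow(E, 2))) (Function('p')(E) = Add(Mul(-1, -1), Mul(-1, Mul(E, E))) = Add(1, Mul(-1, Pow(E, 2))))
Pow(Add(Pow(Function('s')(6, -1), 2), Pow(Function('p')(-7), -1)), -1) = Pow(Add(Pow(6, 2), Pow(Add(1, Mul(-1, Pow(-7, 2))), -1)), -1) = Pow(Add(36, Pow(Add(1, Mul(-1, 49)), -1)), -1) = Pow(Add(36, Pow(Add(1, -49), -1)), -1) = Pow(Add(36, Pow(-48, -1)), -1) = Pow(Add(36, Rational(-1, 48)), -1) = Pow(Rational(1727, 48), -1) = Rational(48, 1727)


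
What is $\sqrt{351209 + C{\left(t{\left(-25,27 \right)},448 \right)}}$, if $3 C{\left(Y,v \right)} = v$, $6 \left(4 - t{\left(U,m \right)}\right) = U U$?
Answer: $\frac{5 \sqrt{126489}}{3} \approx 592.75$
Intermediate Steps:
$t{\left(U,m \right)} = 4 - \frac{U^{2}}{6}$ ($t{\left(U,m \right)} = 4 - \frac{U U}{6} = 4 - \frac{U^{2}}{6}$)
$C{\left(Y,v \right)} = \frac{v}{3}$
$\sqrt{351209 + C{\left(t{\left(-25,27 \right)},448 \right)}} = \sqrt{351209 + \frac{1}{3} \cdot 448} = \sqrt{351209 + \frac{448}{3}} = \sqrt{\frac{1054075}{3}} = \frac{5 \sqrt{126489}}{3}$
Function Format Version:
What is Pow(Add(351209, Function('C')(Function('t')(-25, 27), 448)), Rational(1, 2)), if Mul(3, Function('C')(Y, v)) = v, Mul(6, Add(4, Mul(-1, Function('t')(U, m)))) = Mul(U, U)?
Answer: Mul(Rational(5, 3), Pow(126489, Rational(1, 2))) ≈ 592.75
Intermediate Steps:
Function('t')(U, m) = Add(4, Mul(Rational(-1, 6), Pow(U, 2))) (Function('t')(U, m) = Add(4, Mul(Rational(-1, 6), Mul(U, U))) = Add(4, Mul(Rational(-1, 6), Pow(U, 2))))
Function('C')(Y, v) = Mul(Rational(1, 3), v)
Pow(Add(351209, Function('C')(Function('t')(-25, 27), 448)), Rational(1, 2)) = Pow(Add(351209, Mul(Rational(1, 3), 448)), Rational(1, 2)) = Pow(Add(351209, Rational(448, 3)), Rational(1, 2)) = Pow(Rational(1054075, 3), Rational(1, 2)) = Mul(Rational(5, 3), Pow(126489, Rational(1, 2)))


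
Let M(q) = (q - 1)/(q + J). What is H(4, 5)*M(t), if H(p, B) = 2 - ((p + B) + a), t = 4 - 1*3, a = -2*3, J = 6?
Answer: 0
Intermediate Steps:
a = -6
t = 1 (t = 4 - 3 = 1)
H(p, B) = 8 - B - p (H(p, B) = 2 - ((p + B) - 6) = 2 - ((B + p) - 6) = 2 - (-6 + B + p) = 2 + (6 - B - p) = 8 - B - p)
M(q) = (-1 + q)/(6 + q) (M(q) = (q - 1)/(q + 6) = (-1 + q)/(6 + q))
H(4, 5)*M(t) = (8 - 1*5 - 1*4)*((-1 + 1)/(6 + 1)) = (8 - 5 - 4)*(0/7) = -0/7 = -1*0 = 0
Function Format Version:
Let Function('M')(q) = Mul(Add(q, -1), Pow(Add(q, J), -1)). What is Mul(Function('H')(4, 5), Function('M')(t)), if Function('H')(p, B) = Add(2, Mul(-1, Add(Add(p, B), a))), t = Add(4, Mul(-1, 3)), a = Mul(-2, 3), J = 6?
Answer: 0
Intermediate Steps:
a = -6
t = 1 (t = Add(4, -3) = 1)
Function('H')(p, B) = Add(8, Mul(-1, B), Mul(-1, p)) (Function('H')(p, B) = Add(2, Mul(-1, Add(Add(p, B), -6))) = Add(2, Mul(-1, Add(Add(B, p), -6))) = Add(2, Mul(-1, Add(-6, B, p))) = Add(2, Add(6, Mul(-1, B), Mul(-1, p))) = Add(8, Mul(-1, B), Mul(-1, p)))
Function('M')(q) = Mul(Pow(Add(6, q), -1), Add(-1, q)) (Function('M')(q) = Mul(Add(q, -1), Pow(Add(q, 6), -1)) = Mul(Add(-1, q), Pow(Add(6, q), -1)) = Mul(Pow(Add(6, q), -1), Add(-1, q)))
Mul(Function('H')(4, 5), Function('M')(t)) = Mul(Add(8, Mul(-1, 5), Mul(-1, 4)), Mul(Pow(Add(6, 1), -1), Add(-1, 1))) = Mul(Add(8, -5, -4), Mul(Pow(7, -1), 0)) = Mul(-1, Mul(Rational(1, 7), 0)) = Mul(-1, 0) = 0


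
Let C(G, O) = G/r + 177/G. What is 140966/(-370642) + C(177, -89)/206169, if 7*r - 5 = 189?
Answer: -2818827902645/7412244378306 ≈ -0.38029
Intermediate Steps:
r = 194/7 (r = 5/7 + (⅐)*189 = 5/7 + 27 = 194/7 ≈ 27.714)
C(G, O) = 177/G + 7*G/194 (C(G, O) = G/(194/7) + 177/G = G*(7/194) + 177/G = 7*G/194 + 177/G = 177/G + 7*G/194)
140966/(-370642) + C(177, -89)/206169 = 140966/(-370642) + (177/177 + (7/194)*177)/206169 = 140966*(-1/370642) + (177*(1/177) + 1239/194)*(1/206169) = -70483/185321 + (1 + 1239/194)*(1/206169) = -70483/185321 + (1433/194)*(1/206169) = -70483/185321 + 1433/39996786 = -2818827902645/7412244378306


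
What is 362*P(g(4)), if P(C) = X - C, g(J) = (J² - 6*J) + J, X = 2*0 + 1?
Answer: 1810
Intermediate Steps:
X = 1 (X = 0 + 1 = 1)
g(J) = J² - 5*J
P(C) = 1 - C
362*P(g(4)) = 362*(1 - 4*(-5 + 4)) = 362*(1 - 4*(-1)) = 362*(1 - 1*(-4)) = 362*(1 + 4) = 362*5 = 1810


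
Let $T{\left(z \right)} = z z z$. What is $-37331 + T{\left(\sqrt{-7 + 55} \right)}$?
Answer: $-37331 + 192 \sqrt{3} \approx -36998.0$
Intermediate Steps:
$T{\left(z \right)} = z^{3}$ ($T{\left(z \right)} = z^{2} z = z^{3}$)
$-37331 + T{\left(\sqrt{-7 + 55} \right)} = -37331 + \left(\sqrt{-7 + 55}\right)^{3} = -37331 + \left(\sqrt{48}\right)^{3} = -37331 + \left(4 \sqrt{3}\right)^{3} = -37331 + 192 \sqrt{3}$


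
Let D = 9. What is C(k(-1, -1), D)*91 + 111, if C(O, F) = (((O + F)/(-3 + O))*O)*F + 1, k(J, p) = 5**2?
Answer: 350297/11 ≈ 31845.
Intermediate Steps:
k(J, p) = 25
C(O, F) = 1 + F*O*(F + O)/(-3 + O) (C(O, F) = (((F + O)/(-3 + O))*O)*F + 1 = (O*(F + O)/(-3 + O))*F + 1 = F*O*(F + O)/(-3 + O) + 1 = 1 + F*O*(F + O)/(-3 + O))
C(k(-1, -1), D)*91 + 111 = ((-3 + 25 + 9*25**2 + 25*9**2)/(-3 + 25))*91 + 111 = ((-3 + 25 + 9*625 + 25*81)/22)*91 + 111 = ((-3 + 25 + 5625 + 2025)/22)*91 + 111 = ((1/22)*7672)*91 + 111 = (3836/11)*91 + 111 = 349076/11 + 111 = 350297/11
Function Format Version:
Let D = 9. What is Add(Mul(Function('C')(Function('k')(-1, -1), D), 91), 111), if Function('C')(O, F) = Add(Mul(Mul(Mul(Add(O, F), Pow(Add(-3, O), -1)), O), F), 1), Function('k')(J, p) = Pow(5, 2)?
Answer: Rational(350297, 11) ≈ 31845.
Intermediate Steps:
Function('k')(J, p) = 25
Function('C')(O, F) = Add(1, Mul(F, O, Pow(Add(-3, O), -1), Add(F, O))) (Function('C')(O, F) = Add(Mul(Mul(Mul(Add(F, O), Pow(Add(-3, O), -1)), O), F), 1) = Add(Mul(Mul(Mul(Pow(Add(-3, O), -1), Add(F, O)), O), F), 1) = Add(Mul(Mul(O, Pow(Add(-3, O), -1), Add(F, O)), F), 1) = Add(Mul(F, O, Pow(Add(-3, O), -1), Add(F, O)), 1) = Add(1, Mul(F, O, Pow(Add(-3, O), -1), Add(F, O))))
Add(Mul(Function('C')(Function('k')(-1, -1), D), 91), 111) = Add(Mul(Mul(Pow(Add(-3, 25), -1), Add(-3, 25, Mul(9, Pow(25, 2)), Mul(25, Pow(9, 2)))), 91), 111) = Add(Mul(Mul(Pow(22, -1), Add(-3, 25, Mul(9, 625), Mul(25, 81))), 91), 111) = Add(Mul(Mul(Rational(1, 22), Add(-3, 25, 5625, 2025)), 91), 111) = Add(Mul(Mul(Rational(1, 22), 7672), 91), 111) = Add(Mul(Rational(3836, 11), 91), 111) = Add(Rational(349076, 11), 111) = Rational(350297, 11)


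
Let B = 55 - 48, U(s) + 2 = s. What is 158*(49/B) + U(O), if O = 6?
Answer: 1110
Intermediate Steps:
U(s) = -2 + s
B = 7
158*(49/B) + U(O) = 158*(49/7) + (-2 + 6) = 158*(49*(⅐)) + 4 = 158*7 + 4 = 1106 + 4 = 1110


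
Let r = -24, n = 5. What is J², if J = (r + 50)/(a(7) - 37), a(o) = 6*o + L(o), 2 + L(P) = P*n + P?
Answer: 676/2025 ≈ 0.33383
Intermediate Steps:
L(P) = -2 + 6*P (L(P) = -2 + (P*5 + P) = -2 + (5*P + P) = -2 + 6*P)
a(o) = -2 + 12*o (a(o) = 6*o + (-2 + 6*o) = -2 + 12*o)
J = 26/45 (J = (-24 + 50)/((-2 + 12*7) - 37) = 26/((-2 + 84) - 37) = 26/(82 - 37) = 26/45 ≈ 0.57778)
J² = (26/45)² = 676/2025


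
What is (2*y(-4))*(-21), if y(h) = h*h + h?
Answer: -504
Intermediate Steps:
y(h) = h + h**2 (y(h) = h**2 + h = h + h**2)
(2*y(-4))*(-21) = (2*(-4*(1 - 4)))*(-21) = (2*(-4*(-3)))*(-21) = (2*12)*(-21) = 24*(-21) = -504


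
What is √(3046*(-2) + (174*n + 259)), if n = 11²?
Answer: √15221 ≈ 123.37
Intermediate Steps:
n = 121
√(3046*(-2) + (174*n + 259)) = √(3046*(-2) + (174*121 + 259)) = √(-6092 + (21054 + 259)) = √(-6092 + 21313) = √15221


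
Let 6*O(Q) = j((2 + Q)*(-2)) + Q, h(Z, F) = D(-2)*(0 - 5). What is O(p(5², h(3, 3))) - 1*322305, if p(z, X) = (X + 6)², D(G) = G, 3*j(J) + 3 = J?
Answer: -1933747/6 ≈ -3.2229e+5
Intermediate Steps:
j(J) = -1 + J/3
h(Z, F) = 10 (h(Z, F) = -2*(0 - 5) = -2*(-5) = 10)
p(z, X) = (6 + X)²
O(Q) = -7/18 + Q/18 (O(Q) = ((-1 + ((2 + Q)*(-2))/3) + Q)/6 = ((-1 + (-4 - 2*Q)/3) + Q)/6 = ((-1 + (-4/3 - 2*Q/3)) + Q)/6 = ((-7/3 - 2*Q/3) + Q)/6 = (-7/3 + Q/3)/6 = -7/18 + Q/18)
O(p(5², h(3, 3))) - 1*322305 = (-7/18 + (6 + 10)²/18) - 1*322305 = (-7/18 + (1/18)*16²) - 322305 = (-7/18 + (1/18)*256) - 322305 = (-7/18 + 128/9) - 322305 = 83/6 - 322305 = -1933747/6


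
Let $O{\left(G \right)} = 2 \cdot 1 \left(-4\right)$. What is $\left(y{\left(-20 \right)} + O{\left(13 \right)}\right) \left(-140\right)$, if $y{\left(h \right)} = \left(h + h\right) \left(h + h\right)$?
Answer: $-222880$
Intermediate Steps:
$y{\left(h \right)} = 4 h^{2}$ ($y{\left(h \right)} = 2 h 2 h = 4 h^{2}$)
$O{\left(G \right)} = -8$ ($O{\left(G \right)} = 2 \left(-4\right) = -8$)
$\left(y{\left(-20 \right)} + O{\left(13 \right)}\right) \left(-140\right) = \left(4 \left(-20\right)^{2} - 8\right) \left(-140\right) = \left(4 \cdot 400 - 8\right) \left(-140\right) = \left(1600 - 8\right) \left(-140\right) = 1592 \left(-140\right) = -222880$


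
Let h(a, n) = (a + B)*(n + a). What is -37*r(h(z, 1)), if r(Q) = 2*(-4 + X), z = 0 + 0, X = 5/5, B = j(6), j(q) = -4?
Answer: 222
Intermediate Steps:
B = -4
X = 1 (X = 5*(⅕) = 1)
z = 0
h(a, n) = (-4 + a)*(a + n) (h(a, n) = (a - 4)*(n + a) = (-4 + a)*(a + n))
r(Q) = -6 (r(Q) = 2*(-4 + 1) = 2*(-3) = -6)
-37*r(h(z, 1)) = -37*(-6) = 222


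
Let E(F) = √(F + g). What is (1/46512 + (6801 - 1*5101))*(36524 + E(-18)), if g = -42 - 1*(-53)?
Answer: 721991831531/11628 + 79070401*I*√7/46512 ≈ 6.2091e+7 + 4497.8*I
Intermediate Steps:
g = 11 (g = -42 + 53 = 11)
E(F) = √(11 + F) (E(F) = √(F + 11) = √(11 + F))
(1/46512 + (6801 - 1*5101))*(36524 + E(-18)) = (1/46512 + (6801 - 1*5101))*(36524 + √(11 - 18)) = (1/46512 + (6801 - 5101))*(36524 + √(-7)) = (1/46512 + 1700)*(36524 + I*√7) = 79070401*(36524 + I*√7)/46512 = 721991831531/11628 + 79070401*I*√7/46512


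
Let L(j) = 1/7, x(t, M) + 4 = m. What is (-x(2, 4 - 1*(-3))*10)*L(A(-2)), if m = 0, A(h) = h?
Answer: 40/7 ≈ 5.7143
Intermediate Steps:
x(t, M) = -4 (x(t, M) = -4 + 0 = -4)
L(j) = ⅐
(-x(2, 4 - 1*(-3))*10)*L(A(-2)) = (-1*(-4)*10)*(⅐) = (4*10)*(⅐) = 40*(⅐) = 40/7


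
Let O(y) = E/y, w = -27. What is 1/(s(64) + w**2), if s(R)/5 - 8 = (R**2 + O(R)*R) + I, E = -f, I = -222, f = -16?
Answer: 1/20219 ≈ 4.9458e-5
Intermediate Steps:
E = 16 (E = -1*(-16) = 16)
O(y) = 16/y
s(R) = -990 + 5*R**2 (s(R) = 40 + 5*((R**2 + (16/R)*R) - 222) = 40 + 5*((R**2 + 16) - 222) = 40 + 5*((16 + R**2) - 222) = 40 + 5*(-206 + R**2) = 40 + (-1030 + 5*R**2) = -990 + 5*R**2)
1/(s(64) + w**2) = 1/((-990 + 5*64**2) + (-27)**2) = 1/((-990 + 5*4096) + 729) = 1/((-990 + 20480) + 729) = 1/(19490 + 729) = 1/20219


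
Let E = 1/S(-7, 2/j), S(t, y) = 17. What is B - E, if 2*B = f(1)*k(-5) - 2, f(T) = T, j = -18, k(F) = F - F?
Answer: -18/17 ≈ -1.0588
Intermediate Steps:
k(F) = 0
E = 1/17 ≈ 0.058824
B = -1 (B = (1*0 - 2)/2 = (0 - 2)/2 = (1/2)*(-2) = -1)
B - E = -1 - 1*1/17 = -1 - 1/17 = -18/17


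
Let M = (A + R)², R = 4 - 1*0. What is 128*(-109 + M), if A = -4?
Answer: -13952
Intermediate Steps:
R = 4 (R = 4 + 0 = 4)
M = 0 (M = (-4 + 4)² = 0² = 0)
128*(-109 + M) = 128*(-109 + 0) = 128*(-109) = -13952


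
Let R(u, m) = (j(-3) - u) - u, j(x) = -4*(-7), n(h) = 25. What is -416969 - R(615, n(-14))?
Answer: -415767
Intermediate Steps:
j(x) = 28
R(u, m) = 28 - 2*u (R(u, m) = (28 - u) - u = 28 - 2*u)
-416969 - R(615, n(-14)) = -416969 - (28 - 2*615) = -416969 - (28 - 1230) = -416969 - 1*(-1202) = -416969 + 1202 = -415767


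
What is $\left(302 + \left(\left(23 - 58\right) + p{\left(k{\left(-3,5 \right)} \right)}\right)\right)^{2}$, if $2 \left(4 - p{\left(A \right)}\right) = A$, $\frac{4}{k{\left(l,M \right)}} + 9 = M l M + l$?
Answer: $\frac{555969241}{7569} \approx 73454.0$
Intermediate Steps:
$k{\left(l,M \right)} = \frac{4}{-9 + l + l M^{2}}$ ($k{\left(l,M \right)} = \frac{4}{-9 + \left(M l M + l\right)} = \frac{4}{-9 + \left(l M^{2} + l\right)} = \frac{4}{-9 + \left(l + l M^{2}\right)} = \frac{4}{-9 + l + l M^{2}}$)
$p{\left(A \right)} = 4 - \frac{A}{2}$
$\left(302 + \left(\left(23 - 58\right) + p{\left(k{\left(-3,5 \right)} \right)}\right)\right)^{2} = \left(302 + \left(\left(23 - 58\right) + \left(4 - \frac{4 \frac{1}{-9 - 3 - 3 \cdot 5^{2}}}{2}\right)\right)\right)^{2} = \left(302 - \left(31 + \frac{1}{2} \cdot 4 \frac{1}{-9 - 3 - 75}\right)\right)^{2} = \left(302 - \left(31 + \frac{1}{2} \cdot 4 \frac{1}{-87}\right)\right)^{2} = \left(302 - \left(31 + \frac{1}{2} \cdot 4 \left(- \frac{1}{87}\right)\right)\right)^{2} = \left(302 + \left(-35 + \left(4 - - \frac{2}{87}\right)\right)\right)^{2} = \left(302 + \left(-35 + \left(4 + \frac{2}{87}\right)\right)\right)^{2} = \left(302 + \left(-35 + \frac{350}{87}\right)\right)^{2} = \left(302 - \frac{2695}{87}\right)^{2} = \left(\frac{23579}{87}\right)^{2} = \frac{555969241}{7569}$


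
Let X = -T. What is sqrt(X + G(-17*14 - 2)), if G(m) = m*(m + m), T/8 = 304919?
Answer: 2*I*sqrt(581038) ≈ 1524.5*I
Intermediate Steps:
T = 2439352 (T = 8*304919 = 2439352)
X = -2439352 (X = -1*2439352 = -2439352)
G(m) = 2*m**2 (G(m) = m*(2*m) = 2*m**2)
sqrt(X + G(-17*14 - 2)) = sqrt(-2439352 + 2*(-17*14 - 2)**2) = sqrt(-2439352 + 2*(-238 - 2)**2) = sqrt(-2439352 + 2*(-240)**2) = sqrt(-2439352 + 2*57600) = sqrt(-2439352 + 115200) = sqrt(-2324152) = 2*I*sqrt(581038)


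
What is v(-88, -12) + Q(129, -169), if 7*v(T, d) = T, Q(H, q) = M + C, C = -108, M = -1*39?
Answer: -1117/7 ≈ -159.57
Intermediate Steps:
M = -39
Q(H, q) = -147 (Q(H, q) = -39 - 108 = -147)
v(T, d) = T/7
v(-88, -12) + Q(129, -169) = (⅐)*(-88) - 147 = -88/7 - 147 = -1117/7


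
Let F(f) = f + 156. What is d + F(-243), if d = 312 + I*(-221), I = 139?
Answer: -30494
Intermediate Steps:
d = -30407 (d = 312 + 139*(-221) = 312 - 30719 = -30407)
F(f) = 156 + f
d + F(-243) = -30407 + (156 - 243) = -30407 - 87 = -30494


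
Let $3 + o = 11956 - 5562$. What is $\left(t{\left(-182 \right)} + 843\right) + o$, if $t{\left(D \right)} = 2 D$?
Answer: $6870$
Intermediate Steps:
$o = 6391$ ($o = -3 + \left(11956 - 5562\right) = -3 + 6394 = 6391$)
$\left(t{\left(-182 \right)} + 843\right) + o = \left(2 \left(-182\right) + 843\right) + 6391 = \left(-364 + 843\right) + 6391 = 479 + 6391 = 6870$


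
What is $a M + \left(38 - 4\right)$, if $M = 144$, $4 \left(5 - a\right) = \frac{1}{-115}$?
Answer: $\frac{86746}{115} \approx 754.31$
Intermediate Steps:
$a = \frac{2301}{460}$ ($a = 5 - \frac{1}{4 \left(-115\right)} = 5 - - \frac{1}{460} = 5 + \frac{1}{460} = \frac{2301}{460} \approx 5.0022$)
$a M + \left(38 - 4\right) = \frac{2301}{460} \cdot 144 + \left(38 - 4\right) = \frac{82836}{115} + \left(38 - 4\right) = \frac{82836}{115} + 34 = \frac{86746}{115}$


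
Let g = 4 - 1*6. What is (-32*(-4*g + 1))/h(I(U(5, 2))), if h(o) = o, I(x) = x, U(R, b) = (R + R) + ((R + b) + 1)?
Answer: -16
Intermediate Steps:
U(R, b) = 1 + b + 3*R (U(R, b) = 2*R + (1 + R + b) = 1 + b + 3*R)
g = -2 (g = 4 - 6 = -2)
(-32*(-4*g + 1))/h(I(U(5, 2))) = (-32*(-4*(-2) + 1))/(1 + 2 + 3*5) = (-32*(8 + 1))/(1 + 2 + 15) = -32*9/18 = -288*1/18 = -16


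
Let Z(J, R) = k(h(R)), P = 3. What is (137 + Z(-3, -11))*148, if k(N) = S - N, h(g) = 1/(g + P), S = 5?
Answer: 42069/2 ≈ 21035.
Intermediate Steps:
h(g) = 1/(3 + g) (h(g) = 1/(g + 3) = 1/(3 + g))
k(N) = 5 - N
Z(J, R) = 5 - 1/(3 + R)
(137 + Z(-3, -11))*148 = (137 + (14 + 5*(-11))/(3 - 11))*148 = (137 + (14 - 55)/(-8))*148 = (137 - 1/8*(-41))*148 = (137 + 41/8)*148 = (1137/8)*148 = 42069/2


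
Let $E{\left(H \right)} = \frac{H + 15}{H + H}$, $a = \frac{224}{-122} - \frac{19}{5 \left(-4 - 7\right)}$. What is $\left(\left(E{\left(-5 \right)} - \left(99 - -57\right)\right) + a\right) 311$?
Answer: $- \frac{165369896}{3355} \approx -49291.0$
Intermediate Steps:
$a = - \frac{5001}{3355}$ ($a = 224 \left(- \frac{1}{122}\right) - \frac{19}{5 \left(-11\right)} = - \frac{112}{61} - \frac{19}{-55} = - \frac{112}{61} - - \frac{19}{55} = - \frac{112}{61} + \frac{19}{55} = - \frac{5001}{3355} \approx -1.4906$)
$E{\left(H \right)} = \frac{15 + H}{2 H}$
$\left(\left(E{\left(-5 \right)} - \left(99 - -57\right)\right) + a\right) 311 = \left(\left(\frac{15 - 5}{2 \left(-5\right)} - \left(99 - -57\right)\right) - \frac{5001}{3355}\right) 311 = \left(\left(\frac{1}{2} \left(- \frac{1}{5}\right) 10 - \left(99 + 57\right)\right) - \frac{5001}{3355}\right) 311 = \left(\left(-1 - 156\right) - \frac{5001}{3355}\right) 311 = \left(-157 - \frac{5001}{3355}\right) 311 = \left(- \frac{531736}{3355}\right) 311 = - \frac{165369896}{3355}$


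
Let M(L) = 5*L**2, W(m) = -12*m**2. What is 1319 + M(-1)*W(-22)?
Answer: -27721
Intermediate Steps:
1319 + M(-1)*W(-22) = 1319 + (5*(-1)**2)*(-12*(-22)**2) = 1319 + (5*1)*(-12*484) = 1319 + 5*(-5808) = 1319 - 29040 = -27721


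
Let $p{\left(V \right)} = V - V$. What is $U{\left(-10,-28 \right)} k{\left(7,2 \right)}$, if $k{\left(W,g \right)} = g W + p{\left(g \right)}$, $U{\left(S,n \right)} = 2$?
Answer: $28$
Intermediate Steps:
$p{\left(V \right)} = 0$
$k{\left(W,g \right)} = W g$ ($k{\left(W,g \right)} = g W + 0 = W g + 0 = W g$)
$U{\left(-10,-28 \right)} k{\left(7,2 \right)} = 2 \cdot 7 \cdot 2 = 2 \cdot 14 = 28$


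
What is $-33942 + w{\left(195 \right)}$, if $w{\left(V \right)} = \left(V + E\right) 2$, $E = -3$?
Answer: $-33558$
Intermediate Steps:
$w{\left(V \right)} = -6 + 2 V$ ($w{\left(V \right)} = \left(V - 3\right) 2 = \left(-3 + V\right) 2 = -6 + 2 V$)
$-33942 + w{\left(195 \right)} = -33942 + \left(-6 + 2 \cdot 195\right) = -33942 + \left(-6 + 390\right) = -33942 + 384 = -33558$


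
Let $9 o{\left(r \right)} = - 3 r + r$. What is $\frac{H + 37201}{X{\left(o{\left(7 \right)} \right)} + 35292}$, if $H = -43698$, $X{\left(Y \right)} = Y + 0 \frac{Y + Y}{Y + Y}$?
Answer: $- \frac{58473}{317614} \approx -0.1841$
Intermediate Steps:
$o{\left(r \right)} = - \frac{2 r}{9}$ ($o{\left(r \right)} = \frac{- 3 r + r}{9} = \frac{\left(-2\right) r}{9} = - \frac{2 r}{9}$)
$X{\left(Y \right)} = Y$ ($X{\left(Y \right)} = Y + 0 \frac{2 Y}{2 Y} = Y + 0 \cdot 2 Y \frac{1}{2 Y} = Y + 0 \cdot 1 = Y + 0 = Y$)
$\frac{H + 37201}{X{\left(o{\left(7 \right)} \right)} + 35292} = \frac{-43698 + 37201}{\left(- \frac{2}{9}\right) 7 + 35292} = - \frac{6497}{- \frac{14}{9} + 35292} = - \frac{6497}{\frac{317614}{9}} = \left(-6497\right) \frac{9}{317614} = - \frac{58473}{317614}$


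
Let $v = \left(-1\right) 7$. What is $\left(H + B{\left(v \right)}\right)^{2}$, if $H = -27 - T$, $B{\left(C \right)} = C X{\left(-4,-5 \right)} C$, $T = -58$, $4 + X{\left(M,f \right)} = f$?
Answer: $168100$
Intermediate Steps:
$X{\left(M,f \right)} = -4 + f$
$v = -7$
$B{\left(C \right)} = - 9 C^{2}$ ($B{\left(C \right)} = C \left(-4 - 5\right) C = C \left(-9\right) C = - 9 C C = - 9 C^{2}$)
$H = 31$ ($H = -27 - -58 = -27 + 58 = 31$)
$\left(H + B{\left(v \right)}\right)^{2} = \left(31 - 9 \left(-7\right)^{2}\right)^{2} = \left(31 - 441\right)^{2} = \left(-410\right)^{2} = 168100$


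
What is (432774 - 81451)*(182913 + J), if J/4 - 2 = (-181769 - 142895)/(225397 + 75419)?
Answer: 1208205613152265/18801 ≈ 6.4263e+10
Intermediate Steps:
J = 69242/18801 (J = 8 + 4*((-181769 - 142895)/(225397 + 75419)) = 8 + 4*(-324664/300816) = 8 + 4*(-324664*1/300816) = 8 + 4*(-40583/37602) = 8 - 81166/18801 = 69242/18801 ≈ 3.6829)
(432774 - 81451)*(182913 + J) = (432774 - 81451)*(182913 + 69242/18801) = 351323*(3439016555/18801) = 1208205613152265/18801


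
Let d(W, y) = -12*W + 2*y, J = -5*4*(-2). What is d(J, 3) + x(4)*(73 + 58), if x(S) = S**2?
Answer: 1622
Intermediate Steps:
J = 40 (J = -20*(-2) = 40)
d(J, 3) + x(4)*(73 + 58) = (-12*40 + 2*3) + 4**2*(73 + 58) = (-480 + 6) + 16*131 = -474 + 2096 = 1622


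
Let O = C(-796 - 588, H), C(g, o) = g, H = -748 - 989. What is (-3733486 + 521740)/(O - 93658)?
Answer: 1605873/47521 ≈ 33.793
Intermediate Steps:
H = -1737
O = -1384 (O = -796 - 588 = -1384)
(-3733486 + 521740)/(O - 93658) = (-3733486 + 521740)/(-1384 - 93658) = -3211746/(-95042) = -3211746*(-1/95042) = 1605873/47521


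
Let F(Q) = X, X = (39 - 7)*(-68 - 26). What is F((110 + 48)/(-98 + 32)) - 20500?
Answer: -23508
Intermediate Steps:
X = -3008 (X = 32*(-94) = -3008)
F(Q) = -3008
F((110 + 48)/(-98 + 32)) - 20500 = -3008 - 20500 = -23508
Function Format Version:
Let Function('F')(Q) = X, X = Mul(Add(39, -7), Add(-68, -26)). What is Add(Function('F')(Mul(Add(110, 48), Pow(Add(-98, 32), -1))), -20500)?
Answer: -23508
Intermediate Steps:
X = -3008 (X = Mul(32, -94) = -3008)
Function('F')(Q) = -3008
Add(Function('F')(Mul(Add(110, 48), Pow(Add(-98, 32), -1))), -20500) = Add(-3008, -20500) = -23508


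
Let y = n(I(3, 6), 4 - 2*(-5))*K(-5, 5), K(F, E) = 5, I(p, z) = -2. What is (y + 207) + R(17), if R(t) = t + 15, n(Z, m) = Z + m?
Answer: 299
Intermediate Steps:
R(t) = 15 + t
y = 60 (y = (-2 + (4 - 2*(-5)))*5 = (-2 + (4 + 10))*5 = (-2 + 14)*5 = 12*5 = 60)
(y + 207) + R(17) = (60 + 207) + (15 + 17) = 267 + 32 = 299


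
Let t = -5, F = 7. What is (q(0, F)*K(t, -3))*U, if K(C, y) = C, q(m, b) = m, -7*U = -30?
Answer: 0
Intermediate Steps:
U = 30/7 (U = -⅐*(-30) = 30/7 ≈ 4.2857)
(q(0, F)*K(t, -3))*U = (0*(-5))*(30/7) = 0*(30/7) = 0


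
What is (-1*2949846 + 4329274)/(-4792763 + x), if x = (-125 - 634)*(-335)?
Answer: -689714/2269249 ≈ -0.30394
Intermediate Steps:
x = 254265 (x = -759*(-335) = 254265)
(-1*2949846 + 4329274)/(-4792763 + x) = (-1*2949846 + 4329274)/(-4792763 + 254265) = (-2949846 + 4329274)/(-4538498) = 1379428*(-1/4538498) = -689714/2269249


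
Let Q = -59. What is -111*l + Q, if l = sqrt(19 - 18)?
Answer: -170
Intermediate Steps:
l = 1 (l = sqrt(1) = 1)
-111*l + Q = -111*1 - 59 = -111 - 59 = -170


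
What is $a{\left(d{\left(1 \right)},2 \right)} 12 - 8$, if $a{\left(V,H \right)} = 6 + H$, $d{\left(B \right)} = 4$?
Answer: $88$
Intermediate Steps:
$a{\left(d{\left(1 \right)},2 \right)} 12 - 8 = \left(6 + 2\right) 12 - 8 = 8 \cdot 12 - 8 = 96 - 8 = 88$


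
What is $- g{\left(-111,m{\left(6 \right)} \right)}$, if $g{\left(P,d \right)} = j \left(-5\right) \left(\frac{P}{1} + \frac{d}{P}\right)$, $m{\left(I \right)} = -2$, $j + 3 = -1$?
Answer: $\frac{246380}{111} \approx 2219.6$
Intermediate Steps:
$j = -4$ ($j = -3 - 1 = -4$)
$g{\left(P,d \right)} = 20 P + \frac{20 d}{P}$ ($g{\left(P,d \right)} = \left(-4\right) \left(-5\right) \left(\frac{P}{1} + \frac{d}{P}\right) = 20 \left(P 1 + \frac{d}{P}\right) = 20 \left(P + \frac{d}{P}\right) = 20 P + \frac{20 d}{P}$)
$- g{\left(-111,m{\left(6 \right)} \right)} = - (20 \left(-111\right) + 20 \left(-2\right) \frac{1}{-111}) = - (-2220 + 20 \left(-2\right) \left(- \frac{1}{111}\right)) = - (-2220 + \frac{40}{111}) = \left(-1\right) \left(- \frac{246380}{111}\right) = \frac{246380}{111}$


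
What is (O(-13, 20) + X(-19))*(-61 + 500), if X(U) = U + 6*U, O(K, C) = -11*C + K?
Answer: -160674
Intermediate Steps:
O(K, C) = K - 11*C
X(U) = 7*U
(O(-13, 20) + X(-19))*(-61 + 500) = ((-13 - 11*20) + 7*(-19))*(-61 + 500) = ((-13 - 220) - 133)*439 = (-233 - 133)*439 = -366*439 = -160674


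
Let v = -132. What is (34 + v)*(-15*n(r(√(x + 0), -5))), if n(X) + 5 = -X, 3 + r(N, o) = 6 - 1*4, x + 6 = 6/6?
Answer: -5880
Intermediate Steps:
x = -5 (x = -6 + 6/6 = -6 + 6*(⅙) = -6 + 1 = -5)
r(N, o) = -1 (r(N, o) = -3 + (6 - 1*4) = -3 + (6 - 4) = -3 + 2 = -1)
n(X) = -5 - X
(34 + v)*(-15*n(r(√(x + 0), -5))) = (34 - 132)*(-15*(-5 - 1*(-1))) = -(-1470)*(-5 + 1) = -(-1470)*(-4) = -98*60 = -5880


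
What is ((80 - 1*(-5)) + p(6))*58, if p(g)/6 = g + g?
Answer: 9106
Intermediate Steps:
p(g) = 12*g (p(g) = 6*(g + g) = 6*(2*g) = 12*g)
((80 - 1*(-5)) + p(6))*58 = ((80 - 1*(-5)) + 12*6)*58 = ((80 + 5) + 72)*58 = (85 + 72)*58 = 157*58 = 9106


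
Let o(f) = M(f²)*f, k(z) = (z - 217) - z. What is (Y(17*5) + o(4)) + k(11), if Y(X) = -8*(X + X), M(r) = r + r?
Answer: -1449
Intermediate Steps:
M(r) = 2*r
k(z) = -217 (k(z) = (-217 + z) - z = -217)
o(f) = 2*f³ (o(f) = (2*f²)*f = 2*f³)
Y(X) = -16*X
(Y(17*5) + o(4)) + k(11) = (-272*5 + 2*4³) - 217 = (-16*85 + 2*64) - 217 = (-1360 + 128) - 217 = -1232 - 217 = -1449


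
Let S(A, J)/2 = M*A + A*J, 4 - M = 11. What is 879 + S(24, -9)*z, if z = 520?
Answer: -398481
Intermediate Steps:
M = -7 (M = 4 - 1*11 = 4 - 11 = -7)
S(A, J) = -14*A + 2*A*J (S(A, J) = 2*(-7*A + A*J) = -14*A + 2*A*J)
879 + S(24, -9)*z = 879 + (2*24*(-7 - 9))*520 = 879 + (2*24*(-16))*520 = 879 - 768*520 = 879 - 399360 = -398481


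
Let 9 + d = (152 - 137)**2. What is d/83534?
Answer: 108/41767 ≈ 0.0025858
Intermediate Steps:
d = 216 (d = -9 + (152 - 137)**2 = -9 + 15**2 = -9 + 225 = 216)
d/83534 = 216/83534 = 216*(1/83534) = 108/41767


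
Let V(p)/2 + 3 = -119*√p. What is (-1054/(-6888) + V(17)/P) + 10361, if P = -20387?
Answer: 727485875521/70212828 + 238*√17/20387 ≈ 10361.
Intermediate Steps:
V(p) = -6 - 238*√p (V(p) = -6 + 2*(-119*√p) = -6 - 238*√p)
(-1054/(-6888) + V(17)/P) + 10361 = (-1054/(-6888) + (-6 - 238*√17)/(-20387)) + 10361 = (-1054*(-1/6888) + (-6 - 238*√17)*(-1/20387)) + 10361 = (527/3444 + (6/20387 + 238*√17/20387)) + 10361 = (10764613/70212828 + 238*√17/20387) + 10361 = 727485875521/70212828 + 238*√17/20387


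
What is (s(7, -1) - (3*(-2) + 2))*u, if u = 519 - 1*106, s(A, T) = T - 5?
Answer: -826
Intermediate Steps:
s(A, T) = -5 + T
u = 413 (u = 519 - 106 = 413)
(s(7, -1) - (3*(-2) + 2))*u = ((-5 - 1) - (3*(-2) + 2))*413 = (-6 - (-6 + 2))*413 = (-6 - 1*(-4))*413 = (-6 + 4)*413 = -2*413 = -826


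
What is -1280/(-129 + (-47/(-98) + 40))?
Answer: 25088/1735 ≈ 14.460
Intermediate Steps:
-1280/(-129 + (-47/(-98) + 40)) = -1280/(-129 + (-47*(-1/98) + 40)) = -1280/(-129 + (47/98 + 40)) = -1280/(-129 + 3967/98) = -1280/(-8675/98) = -1280*(-98/8675) = 25088/1735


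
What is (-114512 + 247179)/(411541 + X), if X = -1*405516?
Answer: 132667/6025 ≈ 22.019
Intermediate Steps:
X = -405516
(-114512 + 247179)/(411541 + X) = (-114512 + 247179)/(411541 - 405516) = 132667/6025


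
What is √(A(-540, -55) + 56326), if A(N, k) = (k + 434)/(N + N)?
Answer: √1824951030/180 ≈ 237.33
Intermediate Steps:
A(N, k) = (434 + k)/(2*N) (A(N, k) = (434 + k)/((2*N)) = (434 + k)*(1/(2*N)) = (434 + k)/(2*N))
√(A(-540, -55) + 56326) = √((½)*(434 - 55)/(-540) + 56326) = √((½)*(-1/540)*379 + 56326) = √(-379/1080 + 56326) = √(60831701/1080) = √1824951030/180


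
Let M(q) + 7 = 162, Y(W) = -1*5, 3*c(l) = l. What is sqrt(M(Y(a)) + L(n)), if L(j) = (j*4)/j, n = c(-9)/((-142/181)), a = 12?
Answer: sqrt(159) ≈ 12.610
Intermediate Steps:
c(l) = l/3
Y(W) = -5
M(q) = 155 (M(q) = -7 + 162 = 155)
n = 543/142 (n = ((1/3)*(-9))/((-142/181)) = -3/((-142*1/181)) = -3/(-142/181) = -3*(-181/142) = 543/142 ≈ 3.8239)
L(j) = 4 (L(j) = (4*j)/j = 4)
sqrt(M(Y(a)) + L(n)) = sqrt(155 + 4) = sqrt(159)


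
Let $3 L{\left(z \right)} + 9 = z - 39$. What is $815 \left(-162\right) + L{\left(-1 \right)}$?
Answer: $- \frac{396139}{3} \approx -1.3205 \cdot 10^{5}$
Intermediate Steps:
$L{\left(z \right)} = -16 + \frac{z}{3}$ ($L{\left(z \right)} = -3 + \frac{z - 39}{3} = -3 + \frac{-39 + z}{3} = -3 + \left(-13 + \frac{z}{3}\right) = -16 + \frac{z}{3}$)
$815 \left(-162\right) + L{\left(-1 \right)} = 815 \left(-162\right) + \left(-16 + \frac{1}{3} \left(-1\right)\right) = -132030 - \frac{49}{3} = - \frac{396139}{3}$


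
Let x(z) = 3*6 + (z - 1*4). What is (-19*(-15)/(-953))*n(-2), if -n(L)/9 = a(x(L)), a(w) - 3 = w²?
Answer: 377055/953 ≈ 395.65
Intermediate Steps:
x(z) = 14 + z (x(z) = 18 + (z - 4) = 18 + (-4 + z) = 14 + z)
a(w) = 3 + w²
n(L) = -27 - 9*(14 + L)² (n(L) = -9*(3 + (14 + L)²) = -27 - 9*(14 + L)²)
(-19*(-15)/(-953))*n(-2) = (-19*(-15)/(-953))*(-27 - 9*(14 - 2)²) = (285*(-1/953))*(-27 - 9*12²) = -285*(-27 - 9*144)/953 = -285*(-27 - 1296)/953 = -285/953*(-1323) = 377055/953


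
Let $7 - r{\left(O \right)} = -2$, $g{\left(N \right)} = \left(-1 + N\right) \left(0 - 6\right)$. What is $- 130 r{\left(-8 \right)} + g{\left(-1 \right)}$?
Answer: $-1158$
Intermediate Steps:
$g{\left(N \right)} = 6 - 6 N$ ($g{\left(N \right)} = \left(-1 + N\right) \left(-6\right) = 6 - 6 N$)
$r{\left(O \right)} = 9$ ($r{\left(O \right)} = 7 - -2 = 7 + 2 = 9$)
$- 130 r{\left(-8 \right)} + g{\left(-1 \right)} = \left(-130\right) 9 + \left(6 - -6\right) = -1170 + \left(6 + 6\right) = -1170 + 12 = -1158$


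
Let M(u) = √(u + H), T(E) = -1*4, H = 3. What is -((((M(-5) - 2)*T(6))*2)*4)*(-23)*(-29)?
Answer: -42688 + 21344*I*√2 ≈ -42688.0 + 30185.0*I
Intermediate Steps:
T(E) = -4
M(u) = √(3 + u) (M(u) = √(u + 3) = √(3 + u))
-((((M(-5) - 2)*T(6))*2)*4)*(-23)*(-29) = -((((√(3 - 5) - 2)*(-4))*2)*4)*(-23)*(-29) = -((((√(-2) - 2)*(-4))*2)*4)*(-23)*(-29) = -((((I*√2 - 2)*(-4))*2)*4)*(-23)*(-29) = -((((-2 + I*√2)*(-4))*2)*4)*(-23)*(-29) = -(((8 - 4*I*√2)*2)*4)*(-23)*(-29) = -((16 - 8*I*√2)*4)*(-23)*(-29) = -(64 - 32*I*√2)*(-23)*(-29) = -(-1472 + 736*I*√2)*(-29) = -(42688 - 21344*I*√2) = -42688 + 21344*I*√2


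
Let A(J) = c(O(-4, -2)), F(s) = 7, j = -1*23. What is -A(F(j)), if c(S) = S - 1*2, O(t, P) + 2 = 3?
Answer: 1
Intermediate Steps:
O(t, P) = 1 (O(t, P) = -2 + 3 = 1)
j = -23
c(S) = -2 + S (c(S) = S - 2 = -2 + S)
A(J) = -1 (A(J) = -2 + 1 = -1)
-A(F(j)) = -1*(-1) = 1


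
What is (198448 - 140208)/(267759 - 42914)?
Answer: 11648/44969 ≈ 0.25902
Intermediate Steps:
(198448 - 140208)/(267759 - 42914) = 58240/224845 = 58240*(1/224845) = 11648/44969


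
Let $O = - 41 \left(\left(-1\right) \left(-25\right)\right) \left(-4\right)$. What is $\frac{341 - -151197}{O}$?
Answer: $\frac{75769}{2050} \approx 36.961$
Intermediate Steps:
$O = 4100$ ($O = \left(-41\right) 25 \left(-4\right) = \left(-1025\right) \left(-4\right) = 4100$)
$\frac{341 - -151197}{O} = \frac{341 - -151197}{4100} = \left(341 + 151197\right) \frac{1}{4100} = 151538 \cdot \frac{1}{4100} = \frac{75769}{2050}$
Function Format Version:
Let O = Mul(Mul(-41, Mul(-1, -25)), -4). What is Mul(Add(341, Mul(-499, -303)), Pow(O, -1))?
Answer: Rational(75769, 2050) ≈ 36.961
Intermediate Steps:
O = 4100 (O = Mul(Mul(-41, 25), -4) = Mul(-1025, -4) = 4100)
Mul(Add(341, Mul(-499, -303)), Pow(O, -1)) = Mul(Add(341, Mul(-499, -303)), Pow(4100, -1)) = Mul(Add(341, 151197), Rational(1, 4100)) = Mul(151538, Rational(1, 4100)) = Rational(75769, 2050)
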